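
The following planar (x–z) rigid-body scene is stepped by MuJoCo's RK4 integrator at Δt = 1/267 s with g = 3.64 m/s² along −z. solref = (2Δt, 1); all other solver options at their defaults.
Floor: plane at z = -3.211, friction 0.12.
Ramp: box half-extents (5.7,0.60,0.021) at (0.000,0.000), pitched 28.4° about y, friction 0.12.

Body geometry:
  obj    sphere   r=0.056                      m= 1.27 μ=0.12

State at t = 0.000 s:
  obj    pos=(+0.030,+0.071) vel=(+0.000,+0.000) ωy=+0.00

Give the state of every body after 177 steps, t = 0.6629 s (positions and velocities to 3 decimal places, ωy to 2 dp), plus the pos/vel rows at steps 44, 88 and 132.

State at t = 0.6629 s:
  obj    pos=(+0.291,-0.070) vel=(+0.789,-0.420) ωy=+11.36

Key-timestep trajectory:
   step    t(s)  obj.x    obj.z    obj.vx   obj.vz 
     44  0.1648   +0.046  +0.062  +0.194  -0.111
     88  0.3296   +0.095  +0.036  +0.392  -0.211
    132  0.4944   +0.175  -0.007  +0.584  -0.323


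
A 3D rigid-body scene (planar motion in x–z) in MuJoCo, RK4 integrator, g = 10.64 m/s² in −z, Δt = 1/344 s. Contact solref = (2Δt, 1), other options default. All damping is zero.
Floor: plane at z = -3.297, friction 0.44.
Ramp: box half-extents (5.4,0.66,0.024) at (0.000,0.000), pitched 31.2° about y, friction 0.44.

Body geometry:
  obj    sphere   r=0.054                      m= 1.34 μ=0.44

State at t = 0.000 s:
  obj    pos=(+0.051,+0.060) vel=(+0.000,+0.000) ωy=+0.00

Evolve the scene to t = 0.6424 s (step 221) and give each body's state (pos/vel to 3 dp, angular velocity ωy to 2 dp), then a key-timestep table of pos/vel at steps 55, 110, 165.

State at t = 0.6424 s:
  obj    pos=(+0.746,-0.361) vel=(+2.164,-1.310) ωy=+46.83

Key-timestep trajectory:
   step    t(s)  obj.x    obj.z    obj.vx   obj.vz 
     55  0.1599   +0.094  +0.034  +0.539  -0.326
    110  0.3198   +0.223  -0.044  +1.077  -0.652
    165  0.4797   +0.439  -0.174  +1.615  -0.978


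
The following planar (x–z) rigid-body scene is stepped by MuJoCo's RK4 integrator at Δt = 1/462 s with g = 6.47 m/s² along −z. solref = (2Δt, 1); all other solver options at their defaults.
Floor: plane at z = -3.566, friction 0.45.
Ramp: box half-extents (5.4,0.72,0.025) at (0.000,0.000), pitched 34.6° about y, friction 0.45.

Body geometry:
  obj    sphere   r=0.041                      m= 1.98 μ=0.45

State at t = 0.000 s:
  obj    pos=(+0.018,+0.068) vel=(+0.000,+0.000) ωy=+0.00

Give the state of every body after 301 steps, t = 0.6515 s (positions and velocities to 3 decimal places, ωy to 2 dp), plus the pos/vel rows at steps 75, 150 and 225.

State at t = 0.6515 s:
  obj    pos=(+0.476,-0.248) vel=(+1.407,-0.971) ωy=+41.70

Key-timestep trajectory:
   step    t(s)  obj.x    obj.z    obj.vx   obj.vz 
     75  0.1623   +0.046  +0.048  +0.351  -0.242
    150  0.3247   +0.132  -0.011  +0.701  -0.484
    225  0.4870   +0.274  -0.109  +1.052  -0.726


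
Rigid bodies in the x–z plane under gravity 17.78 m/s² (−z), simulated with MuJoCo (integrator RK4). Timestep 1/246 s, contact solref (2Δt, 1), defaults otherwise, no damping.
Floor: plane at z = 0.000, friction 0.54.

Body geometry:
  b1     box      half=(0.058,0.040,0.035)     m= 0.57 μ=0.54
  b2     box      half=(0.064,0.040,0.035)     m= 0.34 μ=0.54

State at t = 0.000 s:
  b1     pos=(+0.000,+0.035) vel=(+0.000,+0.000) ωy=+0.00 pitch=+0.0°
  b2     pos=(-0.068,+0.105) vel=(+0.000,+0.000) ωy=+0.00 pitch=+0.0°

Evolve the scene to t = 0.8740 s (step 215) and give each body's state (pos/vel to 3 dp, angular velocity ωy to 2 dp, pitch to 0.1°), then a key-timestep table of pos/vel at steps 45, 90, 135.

State at t = 0.8740 s:
  b1     pos=(+0.000,+0.035) vel=(+0.000,+0.000) ωy=+0.00 pitch=+0.0°
  b2     pos=(-0.131,+0.064) vel=(+0.000,+0.000) ωy=+0.00 pitch=-90.0°

Key-timestep trajectory:
   step    t(s)  b1.x    b1.z    b1.vx   b1.vz   b2.x    b2.z    b2.vx   b2.vz 
     45  0.1829   +0.000  +0.035  +0.000  +0.000   -0.106  +0.071  -0.494  +0.032
     90  0.3659   +0.000  +0.035  +0.000  +0.000   -0.153  +0.072  +0.025  -0.005
    135  0.5488   +0.000  +0.035  +0.000  +0.000   -0.125  +0.067  -0.081  -0.035


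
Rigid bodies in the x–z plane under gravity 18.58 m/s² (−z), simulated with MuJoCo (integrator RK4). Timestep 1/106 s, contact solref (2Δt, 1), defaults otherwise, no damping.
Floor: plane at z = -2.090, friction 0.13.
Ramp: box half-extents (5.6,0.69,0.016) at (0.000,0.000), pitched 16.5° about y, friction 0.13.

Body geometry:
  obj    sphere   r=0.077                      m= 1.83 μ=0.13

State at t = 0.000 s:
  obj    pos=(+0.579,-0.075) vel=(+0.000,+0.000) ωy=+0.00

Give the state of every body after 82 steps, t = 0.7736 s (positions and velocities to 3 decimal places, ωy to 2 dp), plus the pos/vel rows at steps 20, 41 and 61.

State at t = 0.7736 s:
  obj    pos=(+1.661,-0.395) vel=(+2.796,-0.828) ωy=+37.85

Key-timestep trajectory:
   step    t(s)  obj.x    obj.z    obj.vx   obj.vz 
     20  0.1887   +0.644  -0.094  +0.682  -0.202
     41  0.3868   +0.850  -0.155  +1.398  -0.414
     61  0.5755   +1.178  -0.252  +2.080  -0.616


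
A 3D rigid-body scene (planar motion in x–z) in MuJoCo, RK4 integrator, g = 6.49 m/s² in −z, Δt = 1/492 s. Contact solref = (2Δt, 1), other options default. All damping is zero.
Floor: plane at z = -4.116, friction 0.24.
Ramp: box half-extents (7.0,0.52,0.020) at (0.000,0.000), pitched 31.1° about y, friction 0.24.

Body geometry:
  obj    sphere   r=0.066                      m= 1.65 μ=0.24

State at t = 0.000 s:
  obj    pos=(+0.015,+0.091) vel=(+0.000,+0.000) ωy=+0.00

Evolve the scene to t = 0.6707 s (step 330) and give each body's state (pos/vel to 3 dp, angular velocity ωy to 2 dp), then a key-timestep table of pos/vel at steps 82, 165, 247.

State at t = 0.6707 s:
  obj    pos=(+0.476,-0.187) vel=(+1.375,-0.830) ωy=+24.33

Key-timestep trajectory:
   step    t(s)  obj.x    obj.z    obj.vx   obj.vz 
     82  0.1667   +0.044  +0.074  +0.342  -0.206
    165  0.3354   +0.131  +0.022  +0.688  -0.415
    247  0.5020   +0.274  -0.065  +1.029  -0.621


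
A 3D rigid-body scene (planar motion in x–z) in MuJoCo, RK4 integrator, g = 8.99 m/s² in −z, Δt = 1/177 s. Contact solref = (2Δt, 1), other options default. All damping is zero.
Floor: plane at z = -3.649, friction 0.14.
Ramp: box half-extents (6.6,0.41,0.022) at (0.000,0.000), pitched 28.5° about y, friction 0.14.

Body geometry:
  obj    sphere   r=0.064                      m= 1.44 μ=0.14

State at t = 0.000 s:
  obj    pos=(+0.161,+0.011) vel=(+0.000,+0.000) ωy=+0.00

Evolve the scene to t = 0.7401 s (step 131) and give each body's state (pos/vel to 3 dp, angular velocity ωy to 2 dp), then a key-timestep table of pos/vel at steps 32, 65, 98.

State at t = 0.7401 s:
  obj    pos=(+0.927,-0.406) vel=(+2.071,-1.125) ωy=+31.96

Key-timestep trajectory:
   step    t(s)  obj.x    obj.z    obj.vx   obj.vz 
     32  0.1808   +0.207  -0.014  +0.501  -0.287
     65  0.3672   +0.349  -0.092  +1.025  -0.564
     98  0.5537   +0.590  -0.222  +1.551  -0.835


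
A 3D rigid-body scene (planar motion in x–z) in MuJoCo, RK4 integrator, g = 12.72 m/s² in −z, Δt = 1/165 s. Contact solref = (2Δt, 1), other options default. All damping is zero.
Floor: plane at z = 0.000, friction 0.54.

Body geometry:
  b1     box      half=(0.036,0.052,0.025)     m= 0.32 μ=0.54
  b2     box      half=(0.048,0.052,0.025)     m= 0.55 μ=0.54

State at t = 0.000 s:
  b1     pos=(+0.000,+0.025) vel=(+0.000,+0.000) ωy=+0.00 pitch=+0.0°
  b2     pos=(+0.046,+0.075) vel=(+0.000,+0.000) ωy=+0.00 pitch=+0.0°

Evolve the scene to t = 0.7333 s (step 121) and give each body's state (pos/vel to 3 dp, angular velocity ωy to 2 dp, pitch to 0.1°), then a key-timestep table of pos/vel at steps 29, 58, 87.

State at t = 0.7333 s:
  b1     pos=(+0.000,+0.025) vel=(+0.000,+0.000) ωy=+0.00 pitch=+0.0°
  b2     pos=(+0.093,+0.048) vel=(+0.000,+0.000) ωy=+0.00 pitch=+90.0°

Key-timestep trajectory:
   step    t(s)  b1.x    b1.z    b1.vx   b1.vz   b2.x    b2.z    b2.vx   b2.vz 
     29  0.1758   +0.000  +0.025  +0.000  +0.000   +0.074  +0.052  +0.316  +0.052
     58  0.3515   +0.000  +0.025  +0.000  +0.000   +0.106  +0.053  -0.029  -0.007
     87  0.5273   +0.000  +0.025  +0.000  +0.000   +0.090  +0.049  +0.105  -0.045


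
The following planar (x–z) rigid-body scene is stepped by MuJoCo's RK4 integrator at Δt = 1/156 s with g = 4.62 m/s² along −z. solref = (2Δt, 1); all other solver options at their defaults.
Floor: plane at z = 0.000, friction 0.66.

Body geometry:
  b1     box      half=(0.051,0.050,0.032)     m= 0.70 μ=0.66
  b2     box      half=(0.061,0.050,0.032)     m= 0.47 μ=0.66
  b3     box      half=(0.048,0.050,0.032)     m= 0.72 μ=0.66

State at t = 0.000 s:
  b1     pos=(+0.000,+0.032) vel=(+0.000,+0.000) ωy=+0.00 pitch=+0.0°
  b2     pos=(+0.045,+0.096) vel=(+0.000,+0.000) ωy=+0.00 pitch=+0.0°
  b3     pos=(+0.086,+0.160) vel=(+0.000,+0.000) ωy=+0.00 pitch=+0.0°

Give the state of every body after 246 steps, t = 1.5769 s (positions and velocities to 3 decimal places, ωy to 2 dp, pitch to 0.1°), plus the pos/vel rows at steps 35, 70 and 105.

State at t = 1.5769 s:
  b1     pos=(+0.000,+0.032) vel=(+0.000,+0.000) ωy=+0.00 pitch=+0.0°
  b2     pos=(+0.164,+0.061) vel=(+0.000,+0.000) ωy=+0.00 pitch=+145.4°
  b3     pos=(+0.273,+0.032) vel=(+0.000,+0.000) ωy=+0.00 pitch=+180.0°

Key-timestep trajectory:
   step    t(s)  b1.x    b1.z    b1.vx   b1.vz   b2.x    b2.z    b2.vx   b2.vz   b3.x    b3.z    b3.vx   b3.vz 
     35  0.2244   +0.000  +0.032  +0.000  +0.000   +0.055  +0.096  +0.109  -0.014   +0.115  +0.144  +0.265  -0.213
     70  0.4487   +0.000  +0.032  +0.000  +0.000   +0.097  +0.062  +0.348  -0.133   +0.191  +0.048  +0.445  -0.187
    105  0.6731   +0.000  +0.032  +0.000  +0.000   +0.138  +0.069  +0.155  -0.015   +0.242  +0.054  +0.247  -0.086


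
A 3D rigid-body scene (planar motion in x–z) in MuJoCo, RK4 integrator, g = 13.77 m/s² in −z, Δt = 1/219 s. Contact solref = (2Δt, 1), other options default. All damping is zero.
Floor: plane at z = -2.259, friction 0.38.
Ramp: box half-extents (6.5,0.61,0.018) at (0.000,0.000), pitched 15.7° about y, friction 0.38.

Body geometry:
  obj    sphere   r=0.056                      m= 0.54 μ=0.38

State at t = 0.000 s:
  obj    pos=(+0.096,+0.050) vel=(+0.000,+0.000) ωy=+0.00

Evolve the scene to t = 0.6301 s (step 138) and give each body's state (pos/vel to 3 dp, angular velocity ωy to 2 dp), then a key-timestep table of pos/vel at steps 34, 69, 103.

State at t = 0.6301 s:
  obj    pos=(+0.605,-0.093) vel=(+1.615,-0.454) ωy=+29.94

Key-timestep trajectory:
   step    t(s)  obj.x    obj.z    obj.vx   obj.vz 
     34  0.1553   +0.127  +0.041  +0.398  -0.112
     69  0.3151   +0.223  +0.014  +0.807  -0.227
    103  0.4703   +0.379  -0.030  +1.205  -0.339


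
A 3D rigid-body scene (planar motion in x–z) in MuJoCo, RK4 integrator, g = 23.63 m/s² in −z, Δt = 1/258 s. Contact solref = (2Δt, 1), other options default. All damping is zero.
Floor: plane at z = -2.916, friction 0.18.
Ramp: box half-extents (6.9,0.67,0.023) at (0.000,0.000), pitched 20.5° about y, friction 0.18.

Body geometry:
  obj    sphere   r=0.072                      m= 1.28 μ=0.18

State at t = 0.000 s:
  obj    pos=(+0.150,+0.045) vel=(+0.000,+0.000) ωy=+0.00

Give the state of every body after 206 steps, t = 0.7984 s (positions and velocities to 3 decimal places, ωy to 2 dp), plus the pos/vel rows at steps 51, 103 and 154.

State at t = 0.7984 s:
  obj    pos=(+1.915,-0.615) vel=(+4.421,-1.653) ωy=+65.54

Key-timestep trajectory:
   step    t(s)  obj.x    obj.z    obj.vx   obj.vz 
     51  0.1977   +0.258  +0.005  +1.095  -0.409
    103  0.3992   +0.591  -0.120  +2.211  -0.827
    154  0.5969   +1.137  -0.324  +3.305  -1.236


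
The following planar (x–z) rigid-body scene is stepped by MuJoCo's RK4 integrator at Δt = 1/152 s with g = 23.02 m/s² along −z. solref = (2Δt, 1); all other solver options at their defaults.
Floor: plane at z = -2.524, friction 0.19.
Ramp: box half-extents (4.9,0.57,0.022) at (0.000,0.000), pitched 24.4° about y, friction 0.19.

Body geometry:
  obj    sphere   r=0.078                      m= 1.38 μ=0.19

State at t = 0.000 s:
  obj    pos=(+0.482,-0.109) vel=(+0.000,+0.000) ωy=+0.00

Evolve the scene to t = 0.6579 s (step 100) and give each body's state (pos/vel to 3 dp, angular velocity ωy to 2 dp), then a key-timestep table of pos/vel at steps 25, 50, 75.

State at t = 0.6579 s:
  obj    pos=(+1.821,-0.716) vel=(+4.070,-1.846) ωy=+57.27

Key-timestep trajectory:
   step    t(s)  obj.x    obj.z    obj.vx   obj.vz 
     25  0.1645   +0.566  -0.147  +1.018  -0.462
     50  0.3289   +0.817  -0.261  +2.036  -0.923
     75  0.4934   +1.235  -0.451  +3.053  -1.385


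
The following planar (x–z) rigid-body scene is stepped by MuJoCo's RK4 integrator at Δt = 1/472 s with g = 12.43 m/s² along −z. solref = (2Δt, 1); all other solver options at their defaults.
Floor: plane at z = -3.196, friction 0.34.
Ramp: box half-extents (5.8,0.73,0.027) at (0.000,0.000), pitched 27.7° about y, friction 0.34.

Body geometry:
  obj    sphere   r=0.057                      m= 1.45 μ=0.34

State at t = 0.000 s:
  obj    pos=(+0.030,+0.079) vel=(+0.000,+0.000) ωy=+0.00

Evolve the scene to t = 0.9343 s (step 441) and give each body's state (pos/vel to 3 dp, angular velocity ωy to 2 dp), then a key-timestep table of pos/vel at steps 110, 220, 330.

State at t = 0.9343 s:
  obj    pos=(+1.625,-0.758) vel=(+3.414,-1.793) ωy=+67.65

Key-timestep trajectory:
   step    t(s)  obj.x    obj.z    obj.vx   obj.vz 
    110  0.2331   +0.129  +0.027  +0.852  -0.447
    220  0.4661   +0.427  -0.129  +1.703  -0.894
    330  0.6992   +0.923  -0.390  +2.555  -1.341


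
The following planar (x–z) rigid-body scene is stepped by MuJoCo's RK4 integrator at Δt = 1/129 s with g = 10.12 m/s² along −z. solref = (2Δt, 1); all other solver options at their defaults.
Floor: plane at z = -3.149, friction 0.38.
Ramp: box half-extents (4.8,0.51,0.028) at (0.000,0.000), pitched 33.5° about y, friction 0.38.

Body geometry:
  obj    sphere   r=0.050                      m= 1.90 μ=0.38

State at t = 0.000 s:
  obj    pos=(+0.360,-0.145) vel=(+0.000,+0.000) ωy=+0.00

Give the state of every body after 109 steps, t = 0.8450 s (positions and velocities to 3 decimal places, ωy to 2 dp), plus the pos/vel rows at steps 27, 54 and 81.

State at t = 0.8450 s:
  obj    pos=(+1.548,-0.931) vel=(+2.811,-1.861) ωy=+67.41

Key-timestep trajectory:
   step    t(s)  obj.x    obj.z    obj.vx   obj.vz 
     27  0.2093   +0.433  -0.193  +0.697  -0.461
     54  0.4186   +0.652  -0.338  +1.393  -0.922
     81  0.6279   +1.016  -0.579  +2.089  -1.383


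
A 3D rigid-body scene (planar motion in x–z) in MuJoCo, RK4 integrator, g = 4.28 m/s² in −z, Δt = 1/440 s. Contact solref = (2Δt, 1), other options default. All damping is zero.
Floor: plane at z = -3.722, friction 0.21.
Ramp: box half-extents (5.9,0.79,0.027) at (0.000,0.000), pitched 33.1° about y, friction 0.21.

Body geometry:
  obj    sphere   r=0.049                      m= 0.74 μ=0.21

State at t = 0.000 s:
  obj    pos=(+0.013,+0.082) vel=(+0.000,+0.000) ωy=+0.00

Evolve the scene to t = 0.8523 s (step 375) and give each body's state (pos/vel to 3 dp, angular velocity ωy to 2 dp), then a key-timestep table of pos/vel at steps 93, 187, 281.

State at t = 0.8523 s:
  obj    pos=(+0.521,-0.249) vel=(+1.192,-0.777) ωy=+29.03

Key-timestep trajectory:
   step    t(s)  obj.x    obj.z    obj.vx   obj.vz 
     93  0.2114   +0.044  +0.062  +0.296  -0.193
    187  0.4250   +0.139  +0.000  +0.594  -0.388
    281  0.6386   +0.298  -0.104  +0.893  -0.582


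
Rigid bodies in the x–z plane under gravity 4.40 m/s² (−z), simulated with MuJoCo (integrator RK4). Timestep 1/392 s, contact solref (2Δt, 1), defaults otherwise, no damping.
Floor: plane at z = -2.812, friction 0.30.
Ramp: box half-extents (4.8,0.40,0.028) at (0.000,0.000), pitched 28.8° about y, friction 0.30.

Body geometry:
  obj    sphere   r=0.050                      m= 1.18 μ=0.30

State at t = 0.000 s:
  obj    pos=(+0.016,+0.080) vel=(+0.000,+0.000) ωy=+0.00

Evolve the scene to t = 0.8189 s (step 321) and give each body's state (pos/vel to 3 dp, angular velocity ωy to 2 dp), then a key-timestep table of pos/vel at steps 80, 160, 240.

State at t = 0.8189 s:
  obj    pos=(+0.461,-0.164) vel=(+1.087,-0.597) ωy=+24.79

Key-timestep trajectory:
   step    t(s)  obj.x    obj.z    obj.vx   obj.vz 
     80  0.2041   +0.044  +0.065  +0.271  -0.149
    160  0.4082   +0.127  +0.019  +0.542  -0.298
    240  0.6122   +0.265  -0.057  +0.812  -0.447


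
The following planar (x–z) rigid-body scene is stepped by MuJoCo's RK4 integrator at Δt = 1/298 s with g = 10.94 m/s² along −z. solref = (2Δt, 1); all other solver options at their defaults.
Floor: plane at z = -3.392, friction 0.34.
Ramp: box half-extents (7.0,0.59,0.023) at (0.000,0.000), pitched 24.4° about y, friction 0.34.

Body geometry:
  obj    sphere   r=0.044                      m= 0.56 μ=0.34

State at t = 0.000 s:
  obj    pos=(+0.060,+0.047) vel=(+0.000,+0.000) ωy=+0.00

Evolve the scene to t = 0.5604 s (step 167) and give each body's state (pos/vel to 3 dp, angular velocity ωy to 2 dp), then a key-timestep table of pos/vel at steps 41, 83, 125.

State at t = 0.5604 s:
  obj    pos=(+0.522,-0.163) vel=(+1.648,-0.747) ωy=+41.11

Key-timestep trajectory:
   step    t(s)  obj.x    obj.z    obj.vx   obj.vz 
     41  0.1376   +0.088  +0.034  +0.405  -0.184
     83  0.2785   +0.174  -0.005  +0.819  -0.371
    125  0.4195   +0.319  -0.071  +1.233  -0.559


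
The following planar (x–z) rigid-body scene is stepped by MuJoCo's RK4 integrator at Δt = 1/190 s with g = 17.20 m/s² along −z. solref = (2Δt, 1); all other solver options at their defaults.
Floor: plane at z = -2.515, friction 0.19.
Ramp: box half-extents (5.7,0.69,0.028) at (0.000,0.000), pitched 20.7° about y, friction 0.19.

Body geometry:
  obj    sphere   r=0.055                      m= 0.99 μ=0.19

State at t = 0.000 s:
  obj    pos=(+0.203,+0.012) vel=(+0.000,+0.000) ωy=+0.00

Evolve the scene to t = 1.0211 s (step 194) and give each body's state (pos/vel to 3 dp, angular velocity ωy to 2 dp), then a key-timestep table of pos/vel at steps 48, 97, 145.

State at t = 1.0211 s:
  obj    pos=(+2.321,-0.788) vel=(+4.148,-1.567) ωy=+80.61

Key-timestep trajectory:
   step    t(s)  obj.x    obj.z    obj.vx   obj.vz 
     48  0.2526   +0.333  -0.037  +1.027  -0.388
     97  0.5105   +0.733  -0.188  +2.074  -0.784
    145  0.7632   +1.386  -0.435  +3.100  -1.172


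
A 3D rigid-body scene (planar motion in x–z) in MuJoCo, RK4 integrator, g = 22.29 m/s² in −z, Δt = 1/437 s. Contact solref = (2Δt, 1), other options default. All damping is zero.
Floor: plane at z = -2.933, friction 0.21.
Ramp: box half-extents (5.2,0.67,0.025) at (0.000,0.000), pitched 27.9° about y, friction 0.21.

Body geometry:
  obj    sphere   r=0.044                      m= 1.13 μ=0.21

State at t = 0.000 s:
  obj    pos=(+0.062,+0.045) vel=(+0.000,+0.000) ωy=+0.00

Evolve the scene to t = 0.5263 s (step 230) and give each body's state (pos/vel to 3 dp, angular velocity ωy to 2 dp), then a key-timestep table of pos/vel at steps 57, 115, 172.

State at t = 0.5263 s:
  obj    pos=(+0.974,-0.438) vel=(+3.466,-1.835) ωy=+89.10

Key-timestep trajectory:
   step    t(s)  obj.x    obj.z    obj.vx   obj.vz 
     57  0.1304   +0.118  +0.016  +0.859  -0.455
    115  0.2632   +0.290  -0.076  +1.733  -0.918
    172  0.3936   +0.572  -0.225  +2.592  -1.372


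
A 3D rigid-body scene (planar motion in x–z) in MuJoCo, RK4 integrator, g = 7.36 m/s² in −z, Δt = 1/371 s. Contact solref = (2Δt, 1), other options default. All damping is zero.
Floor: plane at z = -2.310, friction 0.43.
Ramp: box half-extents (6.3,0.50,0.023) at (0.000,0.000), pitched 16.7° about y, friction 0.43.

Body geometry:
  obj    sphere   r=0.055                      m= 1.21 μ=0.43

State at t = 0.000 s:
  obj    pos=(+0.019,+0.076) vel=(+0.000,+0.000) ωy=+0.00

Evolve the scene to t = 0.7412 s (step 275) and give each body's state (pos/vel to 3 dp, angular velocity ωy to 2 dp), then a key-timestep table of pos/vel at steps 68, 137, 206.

State at t = 0.7412 s:
  obj    pos=(+0.417,-0.044) vel=(+1.073,-0.322) ωy=+20.36

Key-timestep trajectory:
   step    t(s)  obj.x    obj.z    obj.vx   obj.vz 
     68  0.1833   +0.043  +0.068  +0.265  -0.080
    137  0.3693   +0.118  +0.046  +0.534  -0.160
    206  0.5553   +0.242  +0.009  +0.803  -0.241


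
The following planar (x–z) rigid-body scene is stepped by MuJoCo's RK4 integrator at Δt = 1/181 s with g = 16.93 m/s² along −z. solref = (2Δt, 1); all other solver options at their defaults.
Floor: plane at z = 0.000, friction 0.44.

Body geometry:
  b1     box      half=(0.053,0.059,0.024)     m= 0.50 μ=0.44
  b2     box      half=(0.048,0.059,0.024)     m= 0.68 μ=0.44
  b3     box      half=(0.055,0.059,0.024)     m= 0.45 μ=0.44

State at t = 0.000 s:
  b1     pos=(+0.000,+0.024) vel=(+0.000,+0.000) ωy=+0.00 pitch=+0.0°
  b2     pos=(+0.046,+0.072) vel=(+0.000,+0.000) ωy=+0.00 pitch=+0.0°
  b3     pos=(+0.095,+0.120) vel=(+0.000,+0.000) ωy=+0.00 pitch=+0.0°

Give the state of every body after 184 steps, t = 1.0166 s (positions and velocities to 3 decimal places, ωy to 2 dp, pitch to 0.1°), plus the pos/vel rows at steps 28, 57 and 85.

State at t = 1.0166 s:
  b1     pos=(+0.000,+0.024) vel=(+0.000,+0.000) ωy=+0.00 pitch=+0.0°
  b2     pos=(+0.096,+0.048) vel=(+0.000,+0.000) ωy=+0.00 pitch=+90.0°
  b3     pos=(+0.264,+0.024) vel=(+0.000,+0.000) ωy=+0.00 pitch=+180.0°

Key-timestep trajectory:
   step    t(s)  b1.x    b1.z    b1.vx   b1.vz   b2.x    b2.z    b2.vx   b2.vz   b3.x    b3.z    b3.vx   b3.vz 
     28  0.1547   +0.000  +0.024  -0.001  +0.000   +0.066  +0.069  +0.308  -0.210   +0.138  +0.065  +0.449  -1.120
     57  0.3149   +0.000  +0.024  +0.000  +0.000   +0.102  +0.051  -0.056  -0.018   +0.191  +0.058  +0.291  +0.120
     85  0.4696   +0.000  +0.024  +0.000  +0.000   +0.096  +0.048  -0.070  -0.023   +0.236  +0.052  +0.444  -0.275


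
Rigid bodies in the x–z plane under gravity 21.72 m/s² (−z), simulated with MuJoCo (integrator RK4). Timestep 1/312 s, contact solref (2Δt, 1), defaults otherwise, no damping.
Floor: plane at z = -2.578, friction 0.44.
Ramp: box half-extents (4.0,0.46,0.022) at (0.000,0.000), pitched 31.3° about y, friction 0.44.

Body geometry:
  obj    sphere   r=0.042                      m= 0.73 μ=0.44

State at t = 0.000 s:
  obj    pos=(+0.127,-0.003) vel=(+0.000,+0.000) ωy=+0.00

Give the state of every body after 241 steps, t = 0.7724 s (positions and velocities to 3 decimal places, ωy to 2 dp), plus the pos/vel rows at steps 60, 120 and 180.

State at t = 0.7724 s:
  obj    pos=(+2.182,-1.252) vel=(+5.319,-3.234) ωy=+148.21

Key-timestep trajectory:
   step    t(s)  obj.x    obj.z    obj.vx   obj.vz 
     60  0.1923   +0.255  -0.080  +1.324  -0.805
    120  0.3846   +0.637  -0.312  +2.649  -1.610
    180  0.5769   +1.273  -0.699  +3.973  -2.416


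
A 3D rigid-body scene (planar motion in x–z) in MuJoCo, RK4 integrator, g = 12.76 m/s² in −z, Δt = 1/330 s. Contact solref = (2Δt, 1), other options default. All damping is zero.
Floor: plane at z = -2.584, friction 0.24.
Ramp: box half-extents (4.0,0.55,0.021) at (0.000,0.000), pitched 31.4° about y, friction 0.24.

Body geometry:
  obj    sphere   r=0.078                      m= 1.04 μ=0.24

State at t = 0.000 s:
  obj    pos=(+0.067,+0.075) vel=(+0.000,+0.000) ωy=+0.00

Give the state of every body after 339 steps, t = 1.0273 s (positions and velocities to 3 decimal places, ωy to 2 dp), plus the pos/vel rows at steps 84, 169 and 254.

State at t = 1.0273 s:
  obj    pos=(+2.206,-1.231) vel=(+4.164,-2.542) ωy=+62.53

Key-timestep trajectory:
   step    t(s)  obj.x    obj.z    obj.vx   obj.vz 
     84  0.2545   +0.198  -0.005  +1.032  -0.630
    169  0.5121   +0.599  -0.249  +2.076  -1.267
    254  0.7697   +1.268  -0.658  +3.120  -1.904


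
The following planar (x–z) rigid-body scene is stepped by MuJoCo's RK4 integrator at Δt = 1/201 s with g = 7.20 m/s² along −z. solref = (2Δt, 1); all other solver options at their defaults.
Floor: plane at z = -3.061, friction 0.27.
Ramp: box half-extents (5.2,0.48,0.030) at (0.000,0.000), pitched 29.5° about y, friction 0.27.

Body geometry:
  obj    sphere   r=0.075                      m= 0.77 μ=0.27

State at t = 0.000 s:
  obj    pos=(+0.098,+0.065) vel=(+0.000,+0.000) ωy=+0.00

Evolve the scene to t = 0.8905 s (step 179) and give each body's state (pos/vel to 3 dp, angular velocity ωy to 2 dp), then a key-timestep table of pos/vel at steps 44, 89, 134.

State at t = 0.8905 s:
  obj    pos=(+0.972,-0.429) vel=(+1.963,-1.111) ωy=+30.06

Key-timestep trajectory:
   step    t(s)  obj.x    obj.z    obj.vx   obj.vz 
     44  0.2189   +0.151  +0.035  +0.483  -0.273
     89  0.4428   +0.314  -0.057  +0.976  -0.552
    134  0.6667   +0.588  -0.212  +1.470  -0.831


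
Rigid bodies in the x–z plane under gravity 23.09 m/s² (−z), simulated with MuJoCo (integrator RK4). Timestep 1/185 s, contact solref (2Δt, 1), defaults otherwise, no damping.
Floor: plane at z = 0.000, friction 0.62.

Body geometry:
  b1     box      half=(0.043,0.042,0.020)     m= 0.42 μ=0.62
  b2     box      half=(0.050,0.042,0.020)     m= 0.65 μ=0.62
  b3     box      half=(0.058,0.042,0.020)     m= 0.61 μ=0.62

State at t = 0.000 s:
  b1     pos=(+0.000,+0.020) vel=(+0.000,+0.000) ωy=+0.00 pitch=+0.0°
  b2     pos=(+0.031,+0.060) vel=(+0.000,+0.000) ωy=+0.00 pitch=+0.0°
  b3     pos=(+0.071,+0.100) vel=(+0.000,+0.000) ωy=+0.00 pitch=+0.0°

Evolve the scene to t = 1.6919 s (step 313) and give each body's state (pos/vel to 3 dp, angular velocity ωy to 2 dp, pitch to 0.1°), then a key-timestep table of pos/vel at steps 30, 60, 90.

State at t = 1.6919 s:
  b1     pos=(+0.000,+0.020) vel=(+0.000,+0.000) ωy=+0.00 pitch=+0.0°
  b2     pos=(+0.080,+0.050) vel=(+0.000,+0.000) ωy=+0.00 pitch=+90.0°
  b3     pos=(+0.234,+0.020) vel=(+0.000,+0.000) ωy=+0.00 pitch=+180.0°

Key-timestep trajectory:
   step    t(s)  b1.x    b1.z    b1.vx   b1.vz   b2.x    b2.z    b2.vx   b2.vz   b3.x    b3.z    b3.vx   b3.vz 
     30  0.1622   +0.000  +0.020  -0.001  +0.001   +0.055  +0.059  +0.381  -0.349   +0.112  +0.052  +0.122  +0.167
     60  0.3243   +0.000  +0.020  +0.000  +0.000   +0.083  +0.051  -0.096  -0.029   +0.153  +0.058  +0.348  +0.064
     90  0.4865   +0.000  +0.020  +0.000  +0.000   +0.080  +0.050  +0.012  +0.004   +0.196  +0.056  +0.447  -0.189


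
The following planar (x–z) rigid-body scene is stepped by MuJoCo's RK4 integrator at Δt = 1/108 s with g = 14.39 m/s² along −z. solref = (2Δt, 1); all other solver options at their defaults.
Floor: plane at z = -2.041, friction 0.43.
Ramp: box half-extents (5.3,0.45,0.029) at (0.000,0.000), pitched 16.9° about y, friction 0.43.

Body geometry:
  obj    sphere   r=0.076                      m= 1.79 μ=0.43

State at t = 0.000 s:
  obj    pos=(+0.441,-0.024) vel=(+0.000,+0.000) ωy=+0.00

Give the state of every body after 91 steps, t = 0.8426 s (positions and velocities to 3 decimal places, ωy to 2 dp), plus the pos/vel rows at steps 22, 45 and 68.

State at t = 0.8426 s:
  obj    pos=(+1.456,-0.333) vel=(+2.409,-0.732) ωy=+33.12

Key-timestep trajectory:
   step    t(s)  obj.x    obj.z    obj.vx   obj.vz 
     22  0.2037   +0.500  -0.042  +0.583  -0.177
     45  0.4167   +0.689  -0.100  +1.191  -0.362
     68  0.6296   +1.008  -0.196  +1.800  -0.547


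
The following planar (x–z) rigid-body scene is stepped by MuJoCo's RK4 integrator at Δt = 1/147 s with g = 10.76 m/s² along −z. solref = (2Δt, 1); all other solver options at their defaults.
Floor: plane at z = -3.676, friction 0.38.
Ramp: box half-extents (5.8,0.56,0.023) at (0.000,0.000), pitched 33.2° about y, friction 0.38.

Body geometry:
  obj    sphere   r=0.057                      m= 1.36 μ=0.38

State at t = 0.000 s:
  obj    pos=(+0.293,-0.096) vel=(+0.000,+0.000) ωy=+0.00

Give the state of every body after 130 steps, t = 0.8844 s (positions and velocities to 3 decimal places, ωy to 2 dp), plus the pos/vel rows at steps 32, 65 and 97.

State at t = 0.8844 s:
  obj    pos=(+1.670,-0.997) vel=(+3.114,-2.038) ωy=+65.28

Key-timestep trajectory:
   step    t(s)  obj.x    obj.z    obj.vx   obj.vz 
     32  0.2177   +0.376  -0.151  +0.767  -0.502
     65  0.4422   +0.637  -0.321  +1.557  -1.019
     97  0.6599   +1.060  -0.598  +2.324  -1.521


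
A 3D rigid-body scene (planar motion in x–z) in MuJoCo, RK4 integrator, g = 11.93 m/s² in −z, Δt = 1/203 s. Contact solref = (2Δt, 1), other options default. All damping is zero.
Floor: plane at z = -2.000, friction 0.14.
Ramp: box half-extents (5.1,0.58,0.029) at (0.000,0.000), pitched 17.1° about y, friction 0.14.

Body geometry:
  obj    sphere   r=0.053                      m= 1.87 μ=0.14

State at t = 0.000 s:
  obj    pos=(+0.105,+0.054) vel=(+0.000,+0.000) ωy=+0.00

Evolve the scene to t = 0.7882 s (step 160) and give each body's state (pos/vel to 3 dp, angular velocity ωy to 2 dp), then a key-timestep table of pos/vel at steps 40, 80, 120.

State at t = 0.7882 s:
  obj    pos=(+0.849,-0.175) vel=(+1.888,-0.581) ωy=+37.25

Key-timestep trajectory:
   step    t(s)  obj.x    obj.z    obj.vx   obj.vz 
     40  0.1970   +0.151  +0.039  +0.472  -0.145
     80  0.3941   +0.291  -0.004  +0.944  -0.290
    120  0.5911   +0.523  -0.075  +1.416  -0.436


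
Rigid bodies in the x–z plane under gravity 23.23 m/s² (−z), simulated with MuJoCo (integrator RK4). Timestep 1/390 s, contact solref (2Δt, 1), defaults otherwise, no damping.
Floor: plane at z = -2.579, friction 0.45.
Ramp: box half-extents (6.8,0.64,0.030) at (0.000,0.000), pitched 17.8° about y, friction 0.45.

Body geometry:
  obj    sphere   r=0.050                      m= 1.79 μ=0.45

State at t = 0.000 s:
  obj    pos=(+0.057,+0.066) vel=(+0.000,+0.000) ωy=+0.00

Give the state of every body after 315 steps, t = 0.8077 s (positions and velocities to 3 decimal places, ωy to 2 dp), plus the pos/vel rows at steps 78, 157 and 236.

State at t = 0.8077 s:
  obj    pos=(+1.632,-0.440) vel=(+3.901,-1.252) ωy=+81.93

Key-timestep trajectory:
   step    t(s)  obj.x    obj.z    obj.vx   obj.vz 
     78  0.2000   +0.154  +0.035  +0.966  -0.310
    157  0.4026   +0.448  -0.060  +1.944  -0.624
    236  0.6051   +0.941  -0.218  +2.923  -0.938


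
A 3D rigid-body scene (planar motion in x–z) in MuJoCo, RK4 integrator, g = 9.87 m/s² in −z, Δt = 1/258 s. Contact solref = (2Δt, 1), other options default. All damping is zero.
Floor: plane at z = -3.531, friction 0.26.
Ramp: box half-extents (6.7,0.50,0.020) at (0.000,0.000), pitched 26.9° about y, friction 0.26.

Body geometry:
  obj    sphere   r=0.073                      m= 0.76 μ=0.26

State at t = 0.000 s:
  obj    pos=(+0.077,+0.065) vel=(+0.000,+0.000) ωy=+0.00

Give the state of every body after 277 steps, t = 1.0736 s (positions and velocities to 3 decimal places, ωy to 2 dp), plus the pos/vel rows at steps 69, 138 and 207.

State at t = 1.0736 s:
  obj    pos=(+1.717,-0.767) vel=(+3.054,-1.549) ωy=+46.91

Key-timestep trajectory:
   step    t(s)  obj.x    obj.z    obj.vx   obj.vz 
     69  0.2674   +0.179  +0.014  +0.761  -0.386
    138  0.5349   +0.484  -0.141  +1.522  -0.772
    207  0.8023   +0.993  -0.399  +2.282  -1.158


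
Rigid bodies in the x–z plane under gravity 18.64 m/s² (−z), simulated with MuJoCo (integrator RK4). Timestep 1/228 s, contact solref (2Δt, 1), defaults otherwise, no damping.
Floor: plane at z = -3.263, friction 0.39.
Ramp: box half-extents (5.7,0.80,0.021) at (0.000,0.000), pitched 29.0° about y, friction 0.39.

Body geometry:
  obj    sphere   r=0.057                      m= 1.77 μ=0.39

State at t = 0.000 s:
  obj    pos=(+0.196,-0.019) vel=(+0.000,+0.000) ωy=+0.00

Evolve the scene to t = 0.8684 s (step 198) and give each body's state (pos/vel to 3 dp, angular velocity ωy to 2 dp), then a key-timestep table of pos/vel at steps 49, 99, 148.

State at t = 0.8684 s:
  obj    pos=(+2.325,-1.199) vel=(+4.903,-2.718) ωy=+98.33

Key-timestep trajectory:
   step    t(s)  obj.x    obj.z    obj.vx   obj.vz 
     49  0.2149   +0.326  -0.092  +1.213  -0.673
     99  0.4342   +0.728  -0.314  +2.451  -1.359
    148  0.6491   +1.385  -0.679  +3.665  -2.031


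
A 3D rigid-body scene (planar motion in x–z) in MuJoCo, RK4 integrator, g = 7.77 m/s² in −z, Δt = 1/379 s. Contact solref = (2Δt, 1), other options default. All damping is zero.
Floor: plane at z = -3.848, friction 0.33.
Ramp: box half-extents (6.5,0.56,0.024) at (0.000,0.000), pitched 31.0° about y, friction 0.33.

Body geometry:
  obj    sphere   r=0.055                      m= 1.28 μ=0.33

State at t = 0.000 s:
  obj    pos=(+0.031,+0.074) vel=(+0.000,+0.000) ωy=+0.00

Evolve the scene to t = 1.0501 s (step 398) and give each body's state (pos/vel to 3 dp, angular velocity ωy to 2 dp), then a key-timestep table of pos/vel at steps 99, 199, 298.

State at t = 1.0501 s:
  obj    pos=(+1.382,-0.738) vel=(+2.573,-1.546) ωy=+54.57

Key-timestep trajectory:
   step    t(s)  obj.x    obj.z    obj.vx   obj.vz 
     99  0.2612   +0.114  +0.023  +0.640  -0.385
    199  0.5251   +0.369  -0.129  +1.287  -0.773
    298  0.7863   +0.788  -0.382  +1.927  -1.158


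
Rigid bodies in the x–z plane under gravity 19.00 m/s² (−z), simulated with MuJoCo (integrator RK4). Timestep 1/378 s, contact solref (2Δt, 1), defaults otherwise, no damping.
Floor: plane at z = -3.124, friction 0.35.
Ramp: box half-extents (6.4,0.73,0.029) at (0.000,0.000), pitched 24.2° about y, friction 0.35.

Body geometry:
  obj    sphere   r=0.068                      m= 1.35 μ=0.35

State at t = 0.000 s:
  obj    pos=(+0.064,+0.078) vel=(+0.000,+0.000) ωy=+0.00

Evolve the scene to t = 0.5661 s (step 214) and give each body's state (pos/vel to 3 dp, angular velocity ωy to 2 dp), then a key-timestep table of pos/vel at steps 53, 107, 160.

State at t = 0.5661 s:
  obj    pos=(+0.877,-0.288) vel=(+2.873,-1.291) ωy=+46.31

Key-timestep trajectory:
   step    t(s)  obj.x    obj.z    obj.vx   obj.vz 
     53  0.1402   +0.114  +0.055  +0.712  -0.320
    107  0.2831   +0.267  -0.014  +1.437  -0.646
    160  0.4233   +0.519  -0.127  +2.148  -0.965


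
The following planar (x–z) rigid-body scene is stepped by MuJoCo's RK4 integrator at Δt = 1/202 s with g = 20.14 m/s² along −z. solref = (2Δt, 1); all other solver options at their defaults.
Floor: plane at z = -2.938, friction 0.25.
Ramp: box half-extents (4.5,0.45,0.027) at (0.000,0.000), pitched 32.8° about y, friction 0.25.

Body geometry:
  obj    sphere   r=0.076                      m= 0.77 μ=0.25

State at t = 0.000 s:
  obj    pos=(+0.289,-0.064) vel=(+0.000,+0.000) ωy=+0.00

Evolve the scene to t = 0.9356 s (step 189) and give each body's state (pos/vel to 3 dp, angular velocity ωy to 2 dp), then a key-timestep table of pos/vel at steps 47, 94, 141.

State at t = 0.9356 s:
  obj    pos=(+3.157,-1.912) vel=(+6.129,-3.950) ωy=+95.91

Key-timestep trajectory:
   step    t(s)  obj.x    obj.z    obj.vx   obj.vz 
     47  0.2327   +0.467  -0.178  +1.525  -0.983
     94  0.4653   +0.999  -0.521  +3.049  -1.965
    141  0.6980   +1.885  -1.092  +4.573  -2.947


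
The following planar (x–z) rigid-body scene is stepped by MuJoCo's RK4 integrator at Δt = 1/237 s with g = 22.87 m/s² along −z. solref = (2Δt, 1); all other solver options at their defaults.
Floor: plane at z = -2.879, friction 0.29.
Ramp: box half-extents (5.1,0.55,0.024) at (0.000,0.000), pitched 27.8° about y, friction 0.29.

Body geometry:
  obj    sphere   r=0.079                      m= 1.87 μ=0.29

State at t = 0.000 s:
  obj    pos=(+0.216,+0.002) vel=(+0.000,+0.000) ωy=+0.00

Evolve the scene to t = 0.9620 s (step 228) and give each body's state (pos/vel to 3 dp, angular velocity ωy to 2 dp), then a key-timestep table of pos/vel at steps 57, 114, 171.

State at t = 0.9620 s:
  obj    pos=(+3.335,-1.642) vel=(+6.484,-3.418) ωy=+92.76

Key-timestep trajectory:
   step    t(s)  obj.x    obj.z    obj.vx   obj.vz 
     57  0.2405   +0.411  -0.100  +1.621  -0.855
    114  0.4810   +0.996  -0.409  +3.242  -1.709
    171  0.7215   +1.971  -0.923  +4.863  -2.564


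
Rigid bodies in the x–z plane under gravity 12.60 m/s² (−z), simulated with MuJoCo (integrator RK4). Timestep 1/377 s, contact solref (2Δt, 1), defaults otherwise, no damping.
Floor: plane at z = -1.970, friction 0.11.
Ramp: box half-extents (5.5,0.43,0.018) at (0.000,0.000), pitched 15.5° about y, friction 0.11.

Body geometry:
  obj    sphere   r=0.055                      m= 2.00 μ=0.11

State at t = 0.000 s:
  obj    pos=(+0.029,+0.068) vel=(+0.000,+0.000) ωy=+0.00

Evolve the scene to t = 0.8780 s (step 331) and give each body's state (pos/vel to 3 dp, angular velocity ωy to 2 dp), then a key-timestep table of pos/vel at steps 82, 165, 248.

State at t = 0.8780 s:
  obj    pos=(+0.922,-0.180) vel=(+2.035,-0.564) ωy=+38.39

Key-timestep trajectory:
   step    t(s)  obj.x    obj.z    obj.vx   obj.vz 
     82  0.2175   +0.084  +0.053  +0.504  -0.140
    165  0.4377   +0.251  +0.006  +1.014  -0.281
    248  0.6578   +0.530  -0.071  +1.525  -0.423


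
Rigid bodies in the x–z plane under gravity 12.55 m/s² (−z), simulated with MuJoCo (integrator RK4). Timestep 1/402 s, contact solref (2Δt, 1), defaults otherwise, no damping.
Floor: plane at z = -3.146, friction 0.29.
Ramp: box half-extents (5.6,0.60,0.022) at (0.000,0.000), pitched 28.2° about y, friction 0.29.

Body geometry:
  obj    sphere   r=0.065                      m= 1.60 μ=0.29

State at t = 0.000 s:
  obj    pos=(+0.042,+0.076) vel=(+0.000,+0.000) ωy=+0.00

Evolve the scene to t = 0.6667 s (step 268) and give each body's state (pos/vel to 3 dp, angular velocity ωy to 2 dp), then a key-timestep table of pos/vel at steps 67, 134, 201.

State at t = 0.6667 s:
  obj    pos=(+0.872,-0.369) vel=(+2.489,-1.335) ωy=+43.44

Key-timestep trajectory:
   step    t(s)  obj.x    obj.z    obj.vx   obj.vz 
     67  0.1667   +0.094  +0.048  +0.622  -0.334
    134  0.3333   +0.250  -0.035  +1.245  -0.667
    201  0.5000   +0.509  -0.174  +1.867  -1.001


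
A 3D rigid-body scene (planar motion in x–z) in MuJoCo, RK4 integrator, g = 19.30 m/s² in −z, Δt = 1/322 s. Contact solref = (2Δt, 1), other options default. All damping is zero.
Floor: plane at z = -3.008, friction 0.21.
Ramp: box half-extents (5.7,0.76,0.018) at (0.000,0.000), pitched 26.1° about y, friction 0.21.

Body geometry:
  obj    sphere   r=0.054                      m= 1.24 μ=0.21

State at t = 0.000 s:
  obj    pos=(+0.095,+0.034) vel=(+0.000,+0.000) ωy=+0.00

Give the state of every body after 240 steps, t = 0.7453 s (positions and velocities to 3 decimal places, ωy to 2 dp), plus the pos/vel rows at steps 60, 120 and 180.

State at t = 0.7453 s:
  obj    pos=(+1.608,-0.708) vel=(+4.060,-1.989) ωy=+83.69

Key-timestep trajectory:
   step    t(s)  obj.x    obj.z    obj.vx   obj.vz 
     60  0.1863   +0.190  -0.013  +1.015  -0.497
    120  0.3727   +0.473  -0.152  +2.030  -0.994
    180  0.5590   +0.946  -0.383  +3.045  -1.492


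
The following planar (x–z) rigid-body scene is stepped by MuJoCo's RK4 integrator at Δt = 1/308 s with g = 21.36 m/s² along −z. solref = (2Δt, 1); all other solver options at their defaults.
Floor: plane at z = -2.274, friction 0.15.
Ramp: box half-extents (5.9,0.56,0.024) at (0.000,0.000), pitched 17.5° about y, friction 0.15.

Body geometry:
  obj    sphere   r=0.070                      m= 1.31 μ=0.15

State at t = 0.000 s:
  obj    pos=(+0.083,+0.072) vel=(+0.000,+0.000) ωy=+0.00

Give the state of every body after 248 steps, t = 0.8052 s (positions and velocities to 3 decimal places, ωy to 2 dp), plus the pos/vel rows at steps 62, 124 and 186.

State at t = 0.8052 s:
  obj    pos=(+1.502,-0.375) vel=(+3.523,-1.111) ωy=+52.76

Key-timestep trajectory:
   step    t(s)  obj.x    obj.z    obj.vx   obj.vz 
     62  0.2013   +0.172  +0.044  +0.881  -0.278
    124  0.4026   +0.438  -0.039  +1.762  -0.555
    186  0.6039   +0.881  -0.179  +2.643  -0.833
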